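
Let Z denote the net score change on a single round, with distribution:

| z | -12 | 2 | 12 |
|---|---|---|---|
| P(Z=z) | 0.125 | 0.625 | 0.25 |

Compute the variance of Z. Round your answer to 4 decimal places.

E[Z] = (-12)(0.125) + (2)(0.625) + (12)(0.25) = 2.75
E[Z²] = (-12)²(0.125) + (2)²(0.625) + (12)²(0.25) = 56.5
Var(Z) = E[Z²] − (E[Z])² = 56.5 − (2.75)² = 48.9375

48.9375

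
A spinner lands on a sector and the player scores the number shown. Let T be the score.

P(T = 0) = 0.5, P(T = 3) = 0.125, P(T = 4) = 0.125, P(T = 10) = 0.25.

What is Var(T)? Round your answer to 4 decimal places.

E[T] = (0)(0.5) + (3)(0.125) + (4)(0.125) + (10)(0.25) = 3.375
E[T²] = (0)²(0.5) + (3)²(0.125) + (4)²(0.125) + (10)²(0.25) = 28.125
Var(T) = E[T²] − (E[T])² = 28.125 − (3.375)² = 16.734375

16.7344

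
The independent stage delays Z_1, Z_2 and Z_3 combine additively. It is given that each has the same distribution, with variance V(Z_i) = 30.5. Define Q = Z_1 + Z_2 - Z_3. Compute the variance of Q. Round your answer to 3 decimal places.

By independence, V(Q) = (1)²V(Z_1) + (1)²V(Z_2) + (-1)²V(Z_3)
= (1)²·30.5 + (1)²·30.5 + (-1)²·30.5 = 91.5

91.500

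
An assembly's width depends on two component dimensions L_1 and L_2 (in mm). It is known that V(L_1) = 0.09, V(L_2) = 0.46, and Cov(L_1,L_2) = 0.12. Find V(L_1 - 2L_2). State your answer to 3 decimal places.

1.450

V(L_1 - 2L_2) = (1)²·V(L_1) + (-2)²·V(L_2) + 2·(1)·(-2)·Cov(L_1,L_2)
= 1·0.09 + 4·0.46 + -4·0.12 = 1.45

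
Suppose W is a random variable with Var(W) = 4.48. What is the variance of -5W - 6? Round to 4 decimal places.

Var(-5W - 6) = (-5)²·Var(W) = 25·4.48 = 112

112.0000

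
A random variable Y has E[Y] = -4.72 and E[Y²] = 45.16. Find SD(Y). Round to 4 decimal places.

Var(Y) = 45.16 − (-4.72)² = 22.8816
SD(Y) = √22.8816 ≈ 4.7835

4.7835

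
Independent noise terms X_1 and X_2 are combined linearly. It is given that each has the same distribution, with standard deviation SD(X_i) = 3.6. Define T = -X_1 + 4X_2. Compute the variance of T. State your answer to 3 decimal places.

220.320

Var(X_i) = (3.6)² = 12.96
By independence, Var(T) = (-1)²Var(X_1) + (4)²Var(X_2)
= (-1)²·12.96 + (4)²·12.96 = 220.32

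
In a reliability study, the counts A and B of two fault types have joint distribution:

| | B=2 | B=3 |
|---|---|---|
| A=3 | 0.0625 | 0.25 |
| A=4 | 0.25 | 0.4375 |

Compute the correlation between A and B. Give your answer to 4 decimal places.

-0.1636

E[A] = 3.6875,  E[B] = 2.6875
E[AB] = 9.875
Cov(A,B) = E[AB] − E[A]E[B] = 9.875 − (3.6875)(2.6875) = -0.03515625
Var(A) = 0.21484375,  Var(B) = 0.21484375
ρ = -0.03515625 / √(0.21484375·0.21484375) ≈ -0.1636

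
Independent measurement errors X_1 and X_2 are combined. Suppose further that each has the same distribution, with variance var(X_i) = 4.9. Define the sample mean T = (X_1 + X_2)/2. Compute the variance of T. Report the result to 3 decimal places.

2.450

By independence, var(T) = (0.5)²var(X_1) + (0.5)²var(X_2)
= (0.5)²·4.9 + (0.5)²·4.9 = 2.45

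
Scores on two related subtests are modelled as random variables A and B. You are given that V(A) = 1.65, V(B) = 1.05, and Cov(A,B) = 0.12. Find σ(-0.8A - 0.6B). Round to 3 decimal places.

V(-0.8A - 0.6B) = (-0.8)²·V(A) + (-0.6)²·V(B) + 2·(-0.8)·(-0.6)·Cov(A,B)
= 0.64·1.65 + 0.36·1.05 + 0.96·0.12 = 1.5492
σ(-0.8A - 0.6B) = √1.5492 ≈ 1.245

1.245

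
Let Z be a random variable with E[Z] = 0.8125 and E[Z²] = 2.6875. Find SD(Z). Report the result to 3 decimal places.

1.424

V(Z) = 2.6875 − (0.8125)² = 2.02734375
SD(Z) = √2.02734375 ≈ 1.424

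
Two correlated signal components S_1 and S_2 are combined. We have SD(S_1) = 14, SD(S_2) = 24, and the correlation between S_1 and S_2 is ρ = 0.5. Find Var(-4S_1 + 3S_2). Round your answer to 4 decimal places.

4288.0000

Var(S_1) = (14)² = 196;  Var(S_2) = (24)² = 576
Cov(S_1,S_2) = ρ·SD(S_1)·SD(S_2) = 0.5·14·24 = 168
Var(-4S_1 + 3S_2) = (-4)²·Var(S_1) + (3)²·Var(S_2) + 2·(-4)·(3)·Cov(S_1,S_2)
= 16·196 + 9·576 + -24·168 = 4288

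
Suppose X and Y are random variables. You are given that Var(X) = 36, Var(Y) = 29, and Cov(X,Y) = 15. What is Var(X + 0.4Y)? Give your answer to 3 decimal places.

Var(X + 0.4Y) = (1)²·Var(X) + (0.4)²·Var(Y) + 2·(1)·(0.4)·Cov(X,Y)
= 1·36 + 0.16·29 + 0.8·15 = 52.64

52.640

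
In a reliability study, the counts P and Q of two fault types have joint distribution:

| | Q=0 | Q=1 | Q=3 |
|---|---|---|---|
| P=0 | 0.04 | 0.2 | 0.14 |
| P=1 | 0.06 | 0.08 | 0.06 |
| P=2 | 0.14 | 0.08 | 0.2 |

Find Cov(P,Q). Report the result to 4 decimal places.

-0.0024

E[P] = 1.04,  E[Q] = 1.56
E[PQ] = 1.62
Cov(P,Q) = E[PQ] − E[P]E[Q] = 1.62 − (1.04)(1.56) = -0.0024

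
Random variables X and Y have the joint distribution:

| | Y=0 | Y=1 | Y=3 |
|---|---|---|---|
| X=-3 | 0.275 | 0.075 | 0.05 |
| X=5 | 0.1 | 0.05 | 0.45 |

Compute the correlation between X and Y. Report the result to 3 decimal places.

0.616

E[X] = 1.8,  E[Y] = 1.625
E[XY] = 6.325
cov(X,Y) = E[XY] − E[X]E[Y] = 6.325 − (1.8)(1.625) = 3.4
V(X) = 15.36,  V(Y) = 1.984375
ρ = 3.4 / √(15.36·1.984375) ≈ 0.616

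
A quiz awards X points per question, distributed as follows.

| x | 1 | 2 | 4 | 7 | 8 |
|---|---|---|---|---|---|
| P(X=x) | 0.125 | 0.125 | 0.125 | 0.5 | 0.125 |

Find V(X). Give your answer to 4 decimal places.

6.2344

E[X] = (1)(0.125) + (2)(0.125) + (4)(0.125) + (7)(0.5) + (8)(0.125) = 5.375
E[X²] = (1)²(0.125) + (2)²(0.125) + (4)²(0.125) + (7)²(0.5) + (8)²(0.125) = 35.125
V(X) = E[X²] − (E[X])² = 35.125 − (5.375)² = 6.234375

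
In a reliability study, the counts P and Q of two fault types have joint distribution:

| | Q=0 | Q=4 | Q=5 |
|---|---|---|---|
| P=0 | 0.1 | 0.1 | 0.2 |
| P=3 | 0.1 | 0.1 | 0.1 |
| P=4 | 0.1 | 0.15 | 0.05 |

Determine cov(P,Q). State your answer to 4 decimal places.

-0.5150

E[P] = 2.1,  E[Q] = 3.15
E[PQ] = 6.1
cov(P,Q) = E[PQ] − E[P]E[Q] = 6.1 − (2.1)(3.15) = -0.515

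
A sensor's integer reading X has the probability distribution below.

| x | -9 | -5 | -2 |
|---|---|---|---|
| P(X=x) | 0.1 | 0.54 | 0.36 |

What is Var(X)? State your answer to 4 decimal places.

4.3776

E[X] = (-9)(0.1) + (-5)(0.54) + (-2)(0.36) = -4.32
E[X²] = (-9)²(0.1) + (-5)²(0.54) + (-2)²(0.36) = 23.04
Var(X) = E[X²] − (E[X])² = 23.04 − (-4.32)² = 4.3776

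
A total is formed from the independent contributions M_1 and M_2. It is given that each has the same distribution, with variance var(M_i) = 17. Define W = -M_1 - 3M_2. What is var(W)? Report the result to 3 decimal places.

By independence, var(W) = (-1)²var(M_1) + (-3)²var(M_2)
= (-1)²·17 + (-3)²·17 = 170

170.000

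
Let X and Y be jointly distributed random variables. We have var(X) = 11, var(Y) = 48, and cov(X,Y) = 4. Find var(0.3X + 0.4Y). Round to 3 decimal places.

9.630

var(0.3X + 0.4Y) = (0.3)²·var(X) + (0.4)²·var(Y) + 2·(0.3)·(0.4)·cov(X,Y)
= 0.09·11 + 0.16·48 + 0.24·4 = 9.63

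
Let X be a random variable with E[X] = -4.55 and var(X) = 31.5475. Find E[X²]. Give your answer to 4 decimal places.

52.2500

E[X²] = var(X) + (E[X])² = 31.5475 + (-4.55)² = 52.25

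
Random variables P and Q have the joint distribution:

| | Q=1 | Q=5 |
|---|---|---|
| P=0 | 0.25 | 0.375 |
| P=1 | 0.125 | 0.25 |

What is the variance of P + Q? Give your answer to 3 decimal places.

4.109

E[P] = 0.375,  E[Q] = 3.5,  E[PQ] = 1.375
var(P) = 0.375 − (0.375)² = 0.234375;  var(Q) = 16 − (3.5)² = 3.75
Cov(P,Q) = 1.375 − (0.375)(3.5) = 0.0625
var(P + Q) = (1)²·0.234375 + (1)²·3.75 + 2·(1)·(1)·0.0625 = 4.109375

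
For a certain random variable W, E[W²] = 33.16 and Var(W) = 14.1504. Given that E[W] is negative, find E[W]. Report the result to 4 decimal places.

(E[W])² = E[W²] − Var(W) = 33.16 − 14.1504 = 19.0096
E[W] = −√19.0096 = -4.36

-4.3600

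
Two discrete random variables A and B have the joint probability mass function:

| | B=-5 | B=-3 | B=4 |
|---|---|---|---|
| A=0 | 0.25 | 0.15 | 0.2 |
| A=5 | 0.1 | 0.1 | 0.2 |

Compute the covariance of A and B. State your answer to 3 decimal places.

1.800

E[A] = 2,  E[B] = -0.9
E[AB] = 0
Cov(A,B) = E[AB] − E[A]E[B] = 0 − (2)(-0.9) = 1.8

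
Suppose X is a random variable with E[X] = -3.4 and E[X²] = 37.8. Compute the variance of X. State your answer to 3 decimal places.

Var(X) = 37.8 − (-3.4)² = 26.24

26.240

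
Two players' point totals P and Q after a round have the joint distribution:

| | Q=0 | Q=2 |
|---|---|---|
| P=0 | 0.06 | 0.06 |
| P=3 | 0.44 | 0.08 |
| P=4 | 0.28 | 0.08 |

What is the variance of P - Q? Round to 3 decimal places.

E[P] = 3,  E[Q] = 0.44,  E[PQ] = 1.12
V(P) = 10.44 − (3)² = 1.44;  V(Q) = 0.88 − (0.44)² = 0.6864
Cov(P,Q) = 1.12 − (3)(0.44) = -0.2
V(P - Q) = (1)²·1.44 + (-1)²·0.6864 + 2·(1)·(-1)·-0.2 = 2.5264

2.526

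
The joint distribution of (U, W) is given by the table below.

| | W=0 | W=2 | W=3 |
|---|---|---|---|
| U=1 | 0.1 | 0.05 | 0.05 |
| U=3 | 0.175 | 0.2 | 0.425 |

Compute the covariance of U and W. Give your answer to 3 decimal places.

0.270

E[U] = 2.6,  E[W] = 1.925
E[UW] = 5.275
Cov(U,W) = E[UW] − E[U]E[W] = 5.275 − (2.6)(1.925) = 0.27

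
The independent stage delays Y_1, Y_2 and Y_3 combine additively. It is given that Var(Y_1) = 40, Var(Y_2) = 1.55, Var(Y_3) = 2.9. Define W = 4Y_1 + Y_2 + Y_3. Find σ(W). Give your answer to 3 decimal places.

25.386

By independence, Var(W) = (4)²Var(Y_1) + (1)²Var(Y_2) + (1)²Var(Y_3)
= (4)²·40 + (1)²·1.55 + (1)²·2.9 = 644.45
σ(W) = √644.45 ≈ 25.386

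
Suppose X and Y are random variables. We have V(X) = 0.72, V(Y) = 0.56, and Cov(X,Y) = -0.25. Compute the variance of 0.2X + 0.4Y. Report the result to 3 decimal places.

0.078

V(0.2X + 0.4Y) = (0.2)²·V(X) + (0.4)²·V(Y) + 2·(0.2)·(0.4)·Cov(X,Y)
= 0.04·0.72 + 0.16·0.56 + 0.16·-0.25 = 0.0784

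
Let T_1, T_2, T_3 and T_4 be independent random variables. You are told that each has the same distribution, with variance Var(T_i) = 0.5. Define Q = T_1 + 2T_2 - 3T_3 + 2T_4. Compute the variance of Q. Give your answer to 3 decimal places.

By independence, Var(Q) = (1)²Var(T_1) + (2)²Var(T_2) + (-3)²Var(T_3) + (2)²Var(T_4)
= (1)²·0.5 + (2)²·0.5 + (-3)²·0.5 + (2)²·0.5 = 9

9.000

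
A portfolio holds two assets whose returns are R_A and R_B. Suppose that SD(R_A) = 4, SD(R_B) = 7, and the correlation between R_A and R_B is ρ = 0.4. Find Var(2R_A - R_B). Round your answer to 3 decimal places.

68.200

Var(R_A) = (4)² = 16;  Var(R_B) = (7)² = 49
Cov(R_A,R_B) = ρ·SD(R_A)·SD(R_B) = 0.4·4·7 = 11.2
Var(2R_A - R_B) = (2)²·Var(R_A) + (-1)²·Var(R_B) + 2·(2)·(-1)·Cov(R_A,R_B)
= 4·16 + 1·49 + -4·11.2 = 68.2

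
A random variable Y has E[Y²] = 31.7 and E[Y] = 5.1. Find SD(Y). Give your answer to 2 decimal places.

2.39

Var(Y) = 31.7 − (5.1)² = 5.69
SD(Y) = √5.69 ≈ 2.39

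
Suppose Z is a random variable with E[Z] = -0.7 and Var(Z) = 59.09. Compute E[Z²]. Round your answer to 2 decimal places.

E[Z²] = Var(Z) + (E[Z])² = 59.09 + (-0.7)² = 59.58

59.58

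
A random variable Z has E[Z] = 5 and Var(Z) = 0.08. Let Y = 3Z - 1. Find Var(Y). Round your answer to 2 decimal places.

Var(3Z - 1) = (3)²·Var(Z) = 9·0.08 = 0.72

0.72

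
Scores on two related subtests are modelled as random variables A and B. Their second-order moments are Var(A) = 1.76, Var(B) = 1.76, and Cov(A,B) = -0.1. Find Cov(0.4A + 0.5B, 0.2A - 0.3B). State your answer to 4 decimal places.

Cov(0.4A + 0.5B, 0.2A - 0.3B) = (0.4)(0.2)Var(A) + (0.5)(-0.3)Var(B) + [(0.4)(-0.3) + (0.5)(0.2)]Cov(A,B)
= 0.08·1.76 + -0.15·1.76 + -0.02·-0.1 = -0.1212

-0.1212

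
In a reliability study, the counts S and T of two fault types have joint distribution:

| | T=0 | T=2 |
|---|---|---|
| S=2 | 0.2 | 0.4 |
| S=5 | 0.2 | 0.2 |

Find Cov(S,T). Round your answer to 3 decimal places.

E[S] = 3.2,  E[T] = 1.2
E[ST] = 3.6
Cov(S,T) = E[ST] − E[S]E[T] = 3.6 − (3.2)(1.2) = -0.24

-0.240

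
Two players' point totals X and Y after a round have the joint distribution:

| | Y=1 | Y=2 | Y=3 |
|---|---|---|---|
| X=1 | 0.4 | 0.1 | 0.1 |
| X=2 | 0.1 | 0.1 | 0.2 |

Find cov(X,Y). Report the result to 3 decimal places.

E[X] = 1.4,  E[Y] = 1.8
E[XY] = 2.7
cov(X,Y) = E[XY] − E[X]E[Y] = 2.7 − (1.4)(1.8) = 0.18

0.180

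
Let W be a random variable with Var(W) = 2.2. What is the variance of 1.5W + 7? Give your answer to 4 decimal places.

Var(1.5W + 7) = (1.5)²·Var(W) = 2.25·2.2 = 4.95

4.9500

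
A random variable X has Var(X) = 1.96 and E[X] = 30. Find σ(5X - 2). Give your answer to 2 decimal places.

Var(5X - 2) = (5)²·1.96 = 49
σ(5X - 2) = √49 ≈ 7.00

7.00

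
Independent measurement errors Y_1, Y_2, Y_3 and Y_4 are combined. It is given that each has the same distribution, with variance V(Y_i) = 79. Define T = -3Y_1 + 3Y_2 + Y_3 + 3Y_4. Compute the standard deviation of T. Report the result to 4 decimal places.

By independence, V(T) = (-3)²V(Y_1) + (3)²V(Y_2) + (1)²V(Y_3) + (3)²V(Y_4)
= (-3)²·79 + (3)²·79 + (1)²·79 + (3)²·79 = 2212
SD(T) = √2212 ≈ 47.0319

47.0319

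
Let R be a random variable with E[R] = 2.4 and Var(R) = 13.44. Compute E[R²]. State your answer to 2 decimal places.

19.20

E[R²] = Var(R) + (E[R])² = 13.44 + (2.4)² = 19.2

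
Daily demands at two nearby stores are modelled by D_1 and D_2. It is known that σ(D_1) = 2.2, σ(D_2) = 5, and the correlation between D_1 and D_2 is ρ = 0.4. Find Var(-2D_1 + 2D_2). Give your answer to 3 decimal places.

Var(D_1) = (2.2)² = 4.84;  Var(D_2) = (5)² = 25
cov(D_1,D_2) = ρ·σ(D_1)·σ(D_2) = 0.4·2.2·5 = 4.4
Var(-2D_1 + 2D_2) = (-2)²·Var(D_1) + (2)²·Var(D_2) + 2·(-2)·(2)·cov(D_1,D_2)
= 4·4.84 + 4·25 + -8·4.4 = 84.16

84.160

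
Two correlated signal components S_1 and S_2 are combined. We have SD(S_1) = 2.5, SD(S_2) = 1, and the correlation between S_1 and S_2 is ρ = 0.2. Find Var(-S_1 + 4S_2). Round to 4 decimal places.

18.2500

Var(S_1) = (2.5)² = 6.25;  Var(S_2) = (1)² = 1
cov(S_1,S_2) = ρ·SD(S_1)·SD(S_2) = 0.2·2.5·1 = 0.5
Var(-S_1 + 4S_2) = (-1)²·Var(S_1) + (4)²·Var(S_2) + 2·(-1)·(4)·cov(S_1,S_2)
= 1·6.25 + 16·1 + -8·0.5 = 18.25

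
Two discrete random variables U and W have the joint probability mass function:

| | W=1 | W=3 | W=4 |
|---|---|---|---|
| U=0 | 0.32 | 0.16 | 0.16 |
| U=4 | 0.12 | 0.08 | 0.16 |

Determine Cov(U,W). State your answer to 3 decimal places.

0.486

E[U] = 1.44,  E[W] = 2.44
E[UW] = 4
Cov(U,W) = E[UW] − E[U]E[W] = 4 − (1.44)(2.44) = 0.4864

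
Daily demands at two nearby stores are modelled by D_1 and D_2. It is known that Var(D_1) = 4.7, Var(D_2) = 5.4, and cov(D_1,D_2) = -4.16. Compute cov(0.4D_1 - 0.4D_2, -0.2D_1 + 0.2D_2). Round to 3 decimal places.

cov(0.4D_1 - 0.4D_2, -0.2D_1 + 0.2D_2) = (0.4)(-0.2)Var(D_1) + (-0.4)(0.2)Var(D_2) + [(0.4)(0.2) + (-0.4)(-0.2)]cov(D_1,D_2)
= -0.08·4.7 + -0.08·5.4 + 0.16·-4.16 = -1.4736

-1.474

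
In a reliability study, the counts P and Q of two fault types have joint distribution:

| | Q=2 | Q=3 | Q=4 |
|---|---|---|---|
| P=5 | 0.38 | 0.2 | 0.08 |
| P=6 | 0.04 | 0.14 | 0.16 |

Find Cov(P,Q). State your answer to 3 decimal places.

E[P] = 5.34,  E[Q] = 2.82
E[PQ] = 15.24
Cov(P,Q) = E[PQ] − E[P]E[Q] = 15.24 − (5.34)(2.82) = 0.1812

0.181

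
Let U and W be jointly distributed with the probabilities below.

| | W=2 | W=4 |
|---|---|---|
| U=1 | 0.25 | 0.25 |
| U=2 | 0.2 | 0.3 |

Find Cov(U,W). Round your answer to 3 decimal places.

0.050

E[U] = 1.5,  E[W] = 3.1
E[UW] = 4.7
Cov(U,W) = E[UW] − E[U]E[W] = 4.7 − (1.5)(3.1) = 0.05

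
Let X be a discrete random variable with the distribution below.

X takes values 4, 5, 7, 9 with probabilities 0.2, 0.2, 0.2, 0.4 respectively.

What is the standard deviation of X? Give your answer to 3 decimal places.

2.040

E[X] = (4)(0.2) + (5)(0.2) + (7)(0.2) + (9)(0.4) = 6.8
E[X²] = (4)²(0.2) + (5)²(0.2) + (7)²(0.2) + (9)²(0.4) = 50.4
var(X) = E[X²] − (E[X])² = 50.4 − (6.8)² = 4.16
σ(X) = √4.16 ≈ 2.040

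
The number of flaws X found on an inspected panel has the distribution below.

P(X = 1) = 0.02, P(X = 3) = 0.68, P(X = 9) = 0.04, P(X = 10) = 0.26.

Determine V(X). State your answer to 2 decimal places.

E[X] = (1)(0.02) + (3)(0.68) + (9)(0.04) + (10)(0.26) = 5.02
E[X²] = (1)²(0.02) + (3)²(0.68) + (9)²(0.04) + (10)²(0.26) = 35.38
V(X) = E[X²] − (E[X])² = 35.38 − (5.02)² = 10.1796

10.18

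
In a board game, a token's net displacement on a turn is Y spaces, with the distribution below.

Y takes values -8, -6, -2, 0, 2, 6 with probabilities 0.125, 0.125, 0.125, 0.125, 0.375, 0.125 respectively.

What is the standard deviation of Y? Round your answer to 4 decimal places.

4.3301

E[Y] = (-8)(0.125) + (-6)(0.125) + (-2)(0.125) + (0)(0.125) + (2)(0.375) + (6)(0.125) = -0.5
E[Y²] = (-8)²(0.125) + (-6)²(0.125) + (-2)²(0.125) + (0)²(0.125) + (2)²(0.375) + (6)²(0.125) = 19
var(Y) = E[Y²] − (E[Y])² = 19 − (-0.5)² = 18.75
SD(Y) = √18.75 ≈ 4.3301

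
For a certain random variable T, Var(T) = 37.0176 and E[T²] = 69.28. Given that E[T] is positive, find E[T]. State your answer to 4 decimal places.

(E[T])² = E[T²] − Var(T) = 69.28 − 37.0176 = 32.2624
E[T] = √32.2624 = 5.68

5.6800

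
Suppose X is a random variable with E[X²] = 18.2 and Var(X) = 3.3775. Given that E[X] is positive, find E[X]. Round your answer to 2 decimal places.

3.85

(E[X])² = E[X²] − Var(X) = 18.2 − 3.3775 = 14.8225
E[X] = √14.8225 = 3.85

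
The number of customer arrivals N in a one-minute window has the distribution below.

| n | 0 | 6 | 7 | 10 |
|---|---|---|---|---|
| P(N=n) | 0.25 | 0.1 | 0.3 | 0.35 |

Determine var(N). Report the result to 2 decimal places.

E[N] = (0)(0.25) + (6)(0.1) + (7)(0.3) + (10)(0.35) = 6.2
E[N²] = (0)²(0.25) + (6)²(0.1) + (7)²(0.3) + (10)²(0.35) = 53.3
var(N) = E[N²] − (E[N])² = 53.3 − (6.2)² = 14.86

14.86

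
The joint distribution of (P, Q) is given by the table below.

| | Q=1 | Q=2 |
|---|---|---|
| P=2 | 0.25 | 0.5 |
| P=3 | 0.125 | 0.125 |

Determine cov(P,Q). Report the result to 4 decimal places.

E[P] = 2.25,  E[Q] = 1.625
E[PQ] = 3.625
cov(P,Q) = E[PQ] − E[P]E[Q] = 3.625 − (2.25)(1.625) = -0.03125

-0.0313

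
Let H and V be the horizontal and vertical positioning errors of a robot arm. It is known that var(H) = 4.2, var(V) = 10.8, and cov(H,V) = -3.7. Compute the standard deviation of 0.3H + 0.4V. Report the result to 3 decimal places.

1.104

var(0.3H + 0.4V) = (0.3)²·var(H) + (0.4)²·var(V) + 2·(0.3)·(0.4)·cov(H,V)
= 0.09·4.2 + 0.16·10.8 + 0.24·-3.7 = 1.218
sd(0.3H + 0.4V) = √1.218 ≈ 1.104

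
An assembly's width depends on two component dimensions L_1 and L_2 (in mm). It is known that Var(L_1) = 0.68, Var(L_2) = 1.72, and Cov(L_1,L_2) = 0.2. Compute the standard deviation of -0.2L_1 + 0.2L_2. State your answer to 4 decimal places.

0.2828

Var(-0.2L_1 + 0.2L_2) = (-0.2)²·Var(L_1) + (0.2)²·Var(L_2) + 2·(-0.2)·(0.2)·Cov(L_1,L_2)
= 0.04·0.68 + 0.04·1.72 + -0.08·0.2 = 0.08
σ(-0.2L_1 + 0.2L_2) = √0.08 ≈ 0.2828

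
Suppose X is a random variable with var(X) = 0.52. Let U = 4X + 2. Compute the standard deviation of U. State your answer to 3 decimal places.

2.884

var(4X + 2) = (4)²·0.52 = 8.32
sd(U) = √8.32 ≈ 2.884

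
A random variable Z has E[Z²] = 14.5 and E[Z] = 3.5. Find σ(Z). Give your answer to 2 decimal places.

var(Z) = 14.5 − (3.5)² = 2.25
σ(Z) = √2.25 ≈ 1.50

1.50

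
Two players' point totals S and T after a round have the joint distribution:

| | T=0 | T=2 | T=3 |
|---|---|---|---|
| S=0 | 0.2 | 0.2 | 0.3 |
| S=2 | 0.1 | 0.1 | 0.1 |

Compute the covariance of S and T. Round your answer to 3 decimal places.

-0.080

E[S] = 0.6,  E[T] = 1.8
E[ST] = 1
Cov(S,T) = E[ST] − E[S]E[T] = 1 − (0.6)(1.8) = -0.08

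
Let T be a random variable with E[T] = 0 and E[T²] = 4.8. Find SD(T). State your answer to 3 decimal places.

2.191

var(T) = 4.8 − (0)² = 4.8
SD(T) = √4.8 ≈ 2.191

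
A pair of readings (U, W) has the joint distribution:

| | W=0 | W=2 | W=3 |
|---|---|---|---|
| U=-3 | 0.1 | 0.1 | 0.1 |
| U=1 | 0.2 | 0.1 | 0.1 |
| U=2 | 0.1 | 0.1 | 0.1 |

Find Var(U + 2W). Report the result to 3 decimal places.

E[U] = 0.1,  E[W] = 1.5,  E[UW] = 0
Var(U) = 4.3 − (0.1)² = 4.29;  Var(W) = 3.9 − (1.5)² = 1.65
Cov(U,W) = 0 − (0.1)(1.5) = -0.15
Var(U + 2W) = (1)²·4.29 + (2)²·1.65 + 2·(1)·(2)·-0.15 = 10.29

10.290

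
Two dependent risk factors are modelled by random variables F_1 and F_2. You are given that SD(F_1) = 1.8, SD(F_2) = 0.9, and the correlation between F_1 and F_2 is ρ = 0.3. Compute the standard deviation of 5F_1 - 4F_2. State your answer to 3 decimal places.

var(F_1) = (1.8)² = 3.24;  var(F_2) = (0.9)² = 0.81
Cov(F_1,F_2) = ρ·SD(F_1)·SD(F_2) = 0.3·1.8·0.9 = 0.486
var(5F_1 - 4F_2) = (5)²·var(F_1) + (-4)²·var(F_2) + 2·(5)·(-4)·Cov(F_1,F_2)
= 25·3.24 + 16·0.81 + -40·0.486 = 74.52
SD(5F_1 - 4F_2) = √74.52 ≈ 8.632

8.632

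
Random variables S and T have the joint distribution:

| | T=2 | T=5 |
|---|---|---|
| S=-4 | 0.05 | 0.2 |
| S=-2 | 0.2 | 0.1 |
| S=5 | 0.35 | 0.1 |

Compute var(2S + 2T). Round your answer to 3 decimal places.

E[S] = 0.65,  E[T] = 3.2,  E[ST] = -0.2
var(S) = 16.45 − (0.65)² = 16.0275;  var(T) = 12.4 − (3.2)² = 2.16
Cov(S,T) = -0.2 − (0.65)(3.2) = -2.28
var(2S + 2T) = (2)²·16.0275 + (2)²·2.16 + 2·(2)·(2)·-2.28 = 54.51

54.510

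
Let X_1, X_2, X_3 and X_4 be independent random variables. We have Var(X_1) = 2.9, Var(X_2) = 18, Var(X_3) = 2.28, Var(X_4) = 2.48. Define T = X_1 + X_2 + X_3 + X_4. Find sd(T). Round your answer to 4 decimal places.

By independence, Var(T) = (1)²Var(X_1) + (1)²Var(X_2) + (1)²Var(X_3) + (1)²Var(X_4)
= (1)²·2.9 + (1)²·18 + (1)²·2.28 + (1)²·2.48 = 25.66
sd(T) = √25.66 ≈ 5.0656

5.0656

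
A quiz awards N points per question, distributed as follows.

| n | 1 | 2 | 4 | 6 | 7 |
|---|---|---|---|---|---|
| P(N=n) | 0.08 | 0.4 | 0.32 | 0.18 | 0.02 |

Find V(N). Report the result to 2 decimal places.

E[N] = (1)(0.08) + (2)(0.4) + (4)(0.32) + (6)(0.18) + (7)(0.02) = 3.38
E[N²] = (1)²(0.08) + (2)²(0.4) + (4)²(0.32) + (6)²(0.18) + (7)²(0.02) = 14.26
V(N) = E[N²] − (E[N])² = 14.26 − (3.38)² = 2.8356

2.84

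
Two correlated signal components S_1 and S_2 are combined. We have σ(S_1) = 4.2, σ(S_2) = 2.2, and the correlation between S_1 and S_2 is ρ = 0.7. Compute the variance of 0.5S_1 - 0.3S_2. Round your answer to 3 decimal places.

2.905

Var(S_1) = (4.2)² = 17.64;  Var(S_2) = (2.2)² = 4.84
Cov(S_1,S_2) = ρ·σ(S_1)·σ(S_2) = 0.7·4.2·2.2 = 6.468
Var(0.5S_1 - 0.3S_2) = (0.5)²·Var(S_1) + (-0.3)²·Var(S_2) + 2·(0.5)·(-0.3)·Cov(S_1,S_2)
= 0.25·17.64 + 0.09·4.84 + -0.3·6.468 = 2.9052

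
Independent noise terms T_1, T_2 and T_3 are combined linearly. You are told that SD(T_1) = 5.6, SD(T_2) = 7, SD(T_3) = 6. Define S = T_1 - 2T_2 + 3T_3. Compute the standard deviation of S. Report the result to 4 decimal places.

V(T_1) = 31.36, V(T_2) = 49, V(T_3) = 36
By independence, V(S) = (1)²V(T_1) + (-2)²V(T_2) + (3)²V(T_3)
= (1)²·31.36 + (-2)²·49 + (3)²·36 = 551.36
SD(S) = √551.36 ≈ 23.4811

23.4811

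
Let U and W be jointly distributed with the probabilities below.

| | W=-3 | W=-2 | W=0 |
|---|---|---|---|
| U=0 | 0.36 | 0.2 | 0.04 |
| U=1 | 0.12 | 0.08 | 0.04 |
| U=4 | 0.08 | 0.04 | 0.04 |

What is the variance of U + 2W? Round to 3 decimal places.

E[U] = 0.88,  E[W] = -2.32,  E[UW] = -1.8
V(U) = 2.8 − (0.88)² = 2.0256;  V(W) = 6.32 − (-2.32)² = 0.9376
Cov(U,W) = -1.8 − (0.88)(-2.32) = 0.2416
V(U + 2W) = (1)²·2.0256 + (2)²·0.9376 + 2·(1)·(2)·0.2416 = 6.7424

6.742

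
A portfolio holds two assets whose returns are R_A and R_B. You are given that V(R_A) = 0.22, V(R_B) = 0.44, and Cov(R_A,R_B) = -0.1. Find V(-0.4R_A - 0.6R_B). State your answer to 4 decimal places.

0.1456

V(-0.4R_A - 0.6R_B) = (-0.4)²·V(R_A) + (-0.6)²·V(R_B) + 2·(-0.4)·(-0.6)·Cov(R_A,R_B)
= 0.16·0.22 + 0.36·0.44 + 0.48·-0.1 = 0.1456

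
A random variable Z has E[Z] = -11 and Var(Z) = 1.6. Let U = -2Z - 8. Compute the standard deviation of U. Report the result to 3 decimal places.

2.530

Var(-2Z - 8) = (-2)²·1.6 = 6.4
sd(U) = √6.4 ≈ 2.530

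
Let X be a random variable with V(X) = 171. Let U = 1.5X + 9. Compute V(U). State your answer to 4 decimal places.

V(1.5X + 9) = (1.5)²·V(X) = 2.25·171 = 384.75

384.7500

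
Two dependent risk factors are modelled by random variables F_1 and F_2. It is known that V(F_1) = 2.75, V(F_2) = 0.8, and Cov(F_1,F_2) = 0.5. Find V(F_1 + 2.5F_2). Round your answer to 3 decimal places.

V(F_1 + 2.5F_2) = (1)²·V(F_1) + (2.5)²·V(F_2) + 2·(1)·(2.5)·Cov(F_1,F_2)
= 1·2.75 + 6.25·0.8 + 5·0.5 = 10.25

10.250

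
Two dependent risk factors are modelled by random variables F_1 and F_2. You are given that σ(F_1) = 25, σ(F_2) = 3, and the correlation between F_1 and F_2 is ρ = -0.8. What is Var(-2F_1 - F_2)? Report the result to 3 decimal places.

Var(F_1) = (25)² = 625;  Var(F_2) = (3)² = 9
Cov(F_1,F_2) = ρ·σ(F_1)·σ(F_2) = -0.8·25·3 = -60
Var(-2F_1 - F_2) = (-2)²·Var(F_1) + (-1)²·Var(F_2) + 2·(-2)·(-1)·Cov(F_1,F_2)
= 4·625 + 1·9 + 4·-60 = 2269

2269.000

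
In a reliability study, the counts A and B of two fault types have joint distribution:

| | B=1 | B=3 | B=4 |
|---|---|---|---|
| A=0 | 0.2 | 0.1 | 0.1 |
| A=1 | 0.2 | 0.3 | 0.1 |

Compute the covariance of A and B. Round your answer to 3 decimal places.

0.060

E[A] = 0.6,  E[B] = 2.4
E[AB] = 1.5
cov(A,B) = E[AB] − E[A]E[B] = 1.5 − (0.6)(2.4) = 0.06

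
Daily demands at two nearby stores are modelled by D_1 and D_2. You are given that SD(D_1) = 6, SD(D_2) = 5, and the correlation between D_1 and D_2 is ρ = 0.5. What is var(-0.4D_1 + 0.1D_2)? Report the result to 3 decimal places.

4.810

var(D_1) = (6)² = 36;  var(D_2) = (5)² = 25
Cov(D_1,D_2) = ρ·SD(D_1)·SD(D_2) = 0.5·6·5 = 15
var(-0.4D_1 + 0.1D_2) = (-0.4)²·var(D_1) + (0.1)²·var(D_2) + 2·(-0.4)·(0.1)·Cov(D_1,D_2)
= 0.16·36 + 0.01·25 + -0.08·15 = 4.81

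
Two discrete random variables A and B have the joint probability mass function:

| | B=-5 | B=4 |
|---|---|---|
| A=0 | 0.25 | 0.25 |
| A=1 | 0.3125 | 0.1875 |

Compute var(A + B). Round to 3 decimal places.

E[A] = 0.5,  E[B] = -1.0625,  E[AB] = -0.8125
var(A) = 0.5 − (0.5)² = 0.25;  var(B) = 21.0625 − (-1.0625)² = 19.93359375
Cov(A,B) = -0.8125 − (0.5)(-1.0625) = -0.28125
var(A + B) = (1)²·0.25 + (1)²·19.93359375 + 2·(1)·(1)·-0.28125 = 19.62109375

19.621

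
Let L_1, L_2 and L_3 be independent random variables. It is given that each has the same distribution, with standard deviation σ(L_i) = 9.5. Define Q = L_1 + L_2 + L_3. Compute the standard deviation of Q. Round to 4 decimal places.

16.4545

var(L_i) = (9.5)² = 90.25
By independence, var(Q) = (1)²var(L_1) + (1)²var(L_2) + (1)²var(L_3)
= (1)²·90.25 + (1)²·90.25 + (1)²·90.25 = 270.75
σ(Q) = √270.75 ≈ 16.4545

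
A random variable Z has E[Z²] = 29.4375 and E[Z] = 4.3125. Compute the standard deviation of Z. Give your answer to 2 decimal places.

Var(Z) = 29.4375 − (4.3125)² = 10.83984375
sd(Z) = √10.83984375 ≈ 3.29

3.29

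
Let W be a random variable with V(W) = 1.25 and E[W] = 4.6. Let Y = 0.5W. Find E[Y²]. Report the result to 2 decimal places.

E[0.5W] = 0.5·4.6 = 2.3
V(0.5W) = (0.5)²·1.25 = 0.3125
E[Y²] = V(Y) + (E[Y])² = 0.3125 + (2.3)² = 5.6025

5.60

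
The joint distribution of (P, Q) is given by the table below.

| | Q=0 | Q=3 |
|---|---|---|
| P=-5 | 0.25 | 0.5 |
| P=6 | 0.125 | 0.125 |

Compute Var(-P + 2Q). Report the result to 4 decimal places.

E[P] = -2.25,  E[Q] = 1.875,  E[PQ] = -5.25
Var(P) = 27.75 − (-2.25)² = 22.6875;  Var(Q) = 5.625 − (1.875)² = 2.109375
Cov(P,Q) = -5.25 − (-2.25)(1.875) = -1.03125
Var(-P + 2Q) = (-1)²·22.6875 + (2)²·2.109375 + 2·(-1)·(2)·-1.03125 = 35.25

35.2500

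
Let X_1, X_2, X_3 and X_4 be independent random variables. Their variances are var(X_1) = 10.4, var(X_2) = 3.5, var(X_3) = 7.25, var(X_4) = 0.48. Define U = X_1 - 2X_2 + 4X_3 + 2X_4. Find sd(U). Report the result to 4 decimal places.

By independence, var(U) = (1)²var(X_1) + (-2)²var(X_2) + (4)²var(X_3) + (2)²var(X_4)
= (1)²·10.4 + (-2)²·3.5 + (4)²·7.25 + (2)²·0.48 = 142.32
sd(U) = √142.32 ≈ 11.9298

11.9298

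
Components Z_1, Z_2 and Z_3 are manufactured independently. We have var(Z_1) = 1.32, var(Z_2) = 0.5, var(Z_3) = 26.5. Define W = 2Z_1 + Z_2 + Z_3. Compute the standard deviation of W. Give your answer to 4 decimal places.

By independence, var(W) = (2)²var(Z_1) + (1)²var(Z_2) + (1)²var(Z_3)
= (2)²·1.32 + (1)²·0.5 + (1)²·26.5 = 32.28
sd(W) = √32.28 ≈ 5.6815

5.6815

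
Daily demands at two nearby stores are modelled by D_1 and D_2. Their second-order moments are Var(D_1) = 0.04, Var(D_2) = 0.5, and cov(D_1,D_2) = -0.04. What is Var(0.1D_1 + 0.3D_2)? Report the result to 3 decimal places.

0.043

Var(0.1D_1 + 0.3D_2) = (0.1)²·Var(D_1) + (0.3)²·Var(D_2) + 2·(0.1)·(0.3)·cov(D_1,D_2)
= 0.01·0.04 + 0.09·0.5 + 0.06·-0.04 = 0.043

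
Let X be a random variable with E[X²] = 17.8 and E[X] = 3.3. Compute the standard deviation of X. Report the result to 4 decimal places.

var(X) = 17.8 − (3.3)² = 6.91
sd(X) = √6.91 ≈ 2.6287

2.6287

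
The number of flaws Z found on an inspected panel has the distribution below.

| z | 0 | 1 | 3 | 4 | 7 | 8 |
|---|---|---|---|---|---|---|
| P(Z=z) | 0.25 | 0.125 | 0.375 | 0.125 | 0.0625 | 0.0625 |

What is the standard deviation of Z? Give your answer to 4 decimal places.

E[Z] = (0)(0.25) + (1)(0.125) + (3)(0.375) + (4)(0.125) + (7)(0.0625) + (8)(0.0625) = 2.6875
E[Z²] = (0)²(0.25) + (1)²(0.125) + (3)²(0.375) + (4)²(0.125) + (7)²(0.0625) + (8)²(0.0625) = 12.5625
Var(Z) = E[Z²] − (E[Z])² = 12.5625 − (2.6875)² = 5.33984375
SD(Z) = √5.33984375 ≈ 2.3108

2.3108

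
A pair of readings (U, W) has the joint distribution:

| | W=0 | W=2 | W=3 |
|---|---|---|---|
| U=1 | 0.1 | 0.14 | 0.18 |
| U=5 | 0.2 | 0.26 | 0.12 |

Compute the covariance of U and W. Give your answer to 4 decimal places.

E[U] = 3.32,  E[W] = 1.7
E[UW] = 5.22
Cov(U,W) = E[UW] − E[U]E[W] = 5.22 − (3.32)(1.7) = -0.424

-0.4240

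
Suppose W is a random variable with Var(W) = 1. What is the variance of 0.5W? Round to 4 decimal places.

0.2500

Var(0.5W) = (0.5)²·Var(W) = 0.25·1 = 0.25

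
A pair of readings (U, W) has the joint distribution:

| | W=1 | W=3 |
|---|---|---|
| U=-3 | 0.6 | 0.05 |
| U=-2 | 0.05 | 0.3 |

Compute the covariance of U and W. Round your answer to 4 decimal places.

E[U] = -2.65,  E[W] = 1.7
E[UW] = -4.15
Cov(U,W) = E[UW] − E[U]E[W] = -4.15 − (-2.65)(1.7) = 0.355

0.3550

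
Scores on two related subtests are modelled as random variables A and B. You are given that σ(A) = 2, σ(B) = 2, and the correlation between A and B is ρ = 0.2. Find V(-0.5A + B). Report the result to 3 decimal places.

V(A) = (2)² = 4;  V(B) = (2)² = 4
Cov(A,B) = ρ·σ(A)·σ(B) = 0.2·2·2 = 0.8
V(-0.5A + B) = (-0.5)²·V(A) + (1)²·V(B) + 2·(-0.5)·(1)·Cov(A,B)
= 0.25·4 + 1·4 + -1·0.8 = 4.2

4.200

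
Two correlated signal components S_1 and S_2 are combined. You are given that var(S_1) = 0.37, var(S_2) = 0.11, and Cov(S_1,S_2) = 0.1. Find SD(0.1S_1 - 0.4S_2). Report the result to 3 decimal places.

var(0.1S_1 - 0.4S_2) = (0.1)²·var(S_1) + (-0.4)²·var(S_2) + 2·(0.1)·(-0.4)·Cov(S_1,S_2)
= 0.01·0.37 + 0.16·0.11 + -0.08·0.1 = 0.0133
SD(0.1S_1 - 0.4S_2) = √0.0133 ≈ 0.115

0.115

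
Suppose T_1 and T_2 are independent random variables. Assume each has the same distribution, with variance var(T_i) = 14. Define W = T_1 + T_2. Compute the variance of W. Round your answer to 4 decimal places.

By independence, var(W) = (1)²var(T_1) + (1)²var(T_2)
= (1)²·14 + (1)²·14 = 28

28.0000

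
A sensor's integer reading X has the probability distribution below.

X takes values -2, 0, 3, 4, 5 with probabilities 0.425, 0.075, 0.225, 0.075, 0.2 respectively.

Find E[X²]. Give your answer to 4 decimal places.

9.9250

E[X²] = (-2)²(0.425) + (0)²(0.075) + (3)²(0.225) + (4)²(0.075) + (5)²(0.2) = 9.925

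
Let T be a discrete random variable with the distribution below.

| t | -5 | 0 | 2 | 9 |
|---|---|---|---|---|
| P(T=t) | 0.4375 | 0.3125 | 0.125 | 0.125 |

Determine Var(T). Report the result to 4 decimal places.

20.9023

E[T] = (-5)(0.4375) + (0)(0.3125) + (2)(0.125) + (9)(0.125) = -0.8125
E[T²] = (-5)²(0.4375) + (0)²(0.3125) + (2)²(0.125) + (9)²(0.125) = 21.5625
Var(T) = E[T²] − (E[T])² = 21.5625 − (-0.8125)² = 20.90234375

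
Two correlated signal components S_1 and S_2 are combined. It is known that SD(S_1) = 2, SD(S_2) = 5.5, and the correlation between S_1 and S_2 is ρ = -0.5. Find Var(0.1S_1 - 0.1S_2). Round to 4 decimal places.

0.4525

Var(S_1) = (2)² = 4;  Var(S_2) = (5.5)² = 30.25
Cov(S_1,S_2) = ρ·SD(S_1)·SD(S_2) = -0.5·2·5.5 = -5.5
Var(0.1S_1 - 0.1S_2) = (0.1)²·Var(S_1) + (-0.1)²·Var(S_2) + 2·(0.1)·(-0.1)·Cov(S_1,S_2)
= 0.01·4 + 0.01·30.25 + -0.02·-5.5 = 0.4525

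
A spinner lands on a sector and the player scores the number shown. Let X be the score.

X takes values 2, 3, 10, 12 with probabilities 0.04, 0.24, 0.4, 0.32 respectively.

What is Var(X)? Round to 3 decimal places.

E[X] = (2)(0.04) + (3)(0.24) + (10)(0.4) + (12)(0.32) = 8.64
E[X²] = (2)²(0.04) + (3)²(0.24) + (10)²(0.4) + (12)²(0.32) = 88.4
Var(X) = E[X²] − (E[X])² = 88.4 − (8.64)² = 13.7504

13.750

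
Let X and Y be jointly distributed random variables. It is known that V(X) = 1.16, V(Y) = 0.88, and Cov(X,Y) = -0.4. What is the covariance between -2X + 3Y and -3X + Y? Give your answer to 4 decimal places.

14.0000

Cov(-2X + 3Y, -3X + Y) = (-2)(-3)V(X) + (3)(1)V(Y) + [(-2)(1) + (3)(-3)]Cov(X,Y)
= 6·1.16 + 3·0.88 + -11·-0.4 = 14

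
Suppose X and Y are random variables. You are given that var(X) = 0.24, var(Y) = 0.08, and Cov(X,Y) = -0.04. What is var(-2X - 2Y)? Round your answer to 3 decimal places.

0.960

var(-2X - 2Y) = (-2)²·var(X) + (-2)²·var(Y) + 2·(-2)·(-2)·Cov(X,Y)
= 4·0.24 + 4·0.08 + 8·-0.04 = 0.96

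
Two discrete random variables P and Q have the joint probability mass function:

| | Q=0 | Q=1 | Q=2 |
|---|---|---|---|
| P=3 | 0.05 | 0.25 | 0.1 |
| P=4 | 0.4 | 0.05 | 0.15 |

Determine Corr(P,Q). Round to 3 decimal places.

-0.327

E[P] = 3.6,  E[Q] = 0.8
E[PQ] = 2.75
cov(P,Q) = E[PQ] − E[P]E[Q] = 2.75 − (3.6)(0.8) = -0.13
Var(P) = 0.24,  Var(Q) = 0.66
ρ = -0.13 / √(0.24·0.66) ≈ -0.327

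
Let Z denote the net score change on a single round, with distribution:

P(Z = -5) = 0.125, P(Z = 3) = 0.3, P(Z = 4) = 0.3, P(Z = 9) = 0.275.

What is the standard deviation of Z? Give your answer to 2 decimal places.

E[Z] = (-5)(0.125) + (3)(0.3) + (4)(0.3) + (9)(0.275) = 3.95
E[Z²] = (-5)²(0.125) + (3)²(0.3) + (4)²(0.3) + (9)²(0.275) = 32.9
Var(Z) = E[Z²] − (E[Z])² = 32.9 − (3.95)² = 17.2975
sd(Z) = √17.2975 ≈ 4.16

4.16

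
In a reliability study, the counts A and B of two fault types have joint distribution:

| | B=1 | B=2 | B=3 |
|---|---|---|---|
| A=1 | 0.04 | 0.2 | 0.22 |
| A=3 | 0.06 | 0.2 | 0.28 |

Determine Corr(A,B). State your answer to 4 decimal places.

0.0121

E[A] = 2.08,  E[B] = 2.4
E[AB] = 5
Cov(A,B) = E[AB] − E[A]E[B] = 5 − (2.08)(2.4) = 0.008
var(A) = 0.9936,  var(B) = 0.44
ρ = 0.008 / √(0.9936·0.44) ≈ 0.0121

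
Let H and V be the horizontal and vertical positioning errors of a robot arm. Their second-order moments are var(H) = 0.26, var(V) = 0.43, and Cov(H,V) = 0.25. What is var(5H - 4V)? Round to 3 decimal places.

var(5H - 4V) = (5)²·var(H) + (-4)²·var(V) + 2·(5)·(-4)·Cov(H,V)
= 25·0.26 + 16·0.43 + -40·0.25 = 3.38

3.380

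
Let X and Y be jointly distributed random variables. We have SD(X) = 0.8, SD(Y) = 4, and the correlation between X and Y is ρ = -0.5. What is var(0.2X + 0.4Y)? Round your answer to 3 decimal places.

2.330

var(X) = (0.8)² = 0.64;  var(Y) = (4)² = 16
Cov(X,Y) = ρ·SD(X)·SD(Y) = -0.5·0.8·4 = -1.6
var(0.2X + 0.4Y) = (0.2)²·var(X) + (0.4)²·var(Y) + 2·(0.2)·(0.4)·Cov(X,Y)
= 0.04·0.64 + 0.16·16 + 0.16·-1.6 = 2.3296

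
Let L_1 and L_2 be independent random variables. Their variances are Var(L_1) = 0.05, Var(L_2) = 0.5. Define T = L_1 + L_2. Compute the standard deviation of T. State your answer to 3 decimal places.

0.742

By independence, Var(T) = (1)²Var(L_1) + (1)²Var(L_2)
= (1)²·0.05 + (1)²·0.5 = 0.55
SD(T) = √0.55 ≈ 0.742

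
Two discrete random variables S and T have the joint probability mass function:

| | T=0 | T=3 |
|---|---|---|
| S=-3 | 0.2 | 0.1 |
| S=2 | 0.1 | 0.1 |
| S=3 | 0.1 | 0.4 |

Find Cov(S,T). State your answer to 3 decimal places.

E[S] = 1,  E[T] = 1.8
E[ST] = 3.3
Cov(S,T) = E[ST] − E[S]E[T] = 3.3 − (1)(1.8) = 1.5

1.500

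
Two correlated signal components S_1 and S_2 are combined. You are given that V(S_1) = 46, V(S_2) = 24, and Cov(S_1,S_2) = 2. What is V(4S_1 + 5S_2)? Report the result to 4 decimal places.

V(4S_1 + 5S_2) = (4)²·V(S_1) + (5)²·V(S_2) + 2·(4)·(5)·Cov(S_1,S_2)
= 16·46 + 25·24 + 40·2 = 1416

1416.0000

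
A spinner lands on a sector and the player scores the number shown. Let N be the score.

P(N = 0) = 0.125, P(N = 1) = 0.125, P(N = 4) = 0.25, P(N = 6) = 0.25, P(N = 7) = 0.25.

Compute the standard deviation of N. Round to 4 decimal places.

2.4969

E[N] = (0)(0.125) + (1)(0.125) + (4)(0.25) + (6)(0.25) + (7)(0.25) = 4.375
E[N²] = (0)²(0.125) + (1)²(0.125) + (4)²(0.25) + (6)²(0.25) + (7)²(0.25) = 25.375
Var(N) = E[N²] − (E[N])² = 25.375 − (4.375)² = 6.234375
SD(N) = √6.234375 ≈ 2.4969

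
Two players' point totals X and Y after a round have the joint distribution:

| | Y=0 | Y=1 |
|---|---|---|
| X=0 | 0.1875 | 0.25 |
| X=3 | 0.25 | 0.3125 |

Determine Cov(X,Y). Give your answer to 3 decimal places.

-0.012

E[X] = 1.6875,  E[Y] = 0.5625
E[XY] = 0.9375
Cov(X,Y) = E[XY] − E[X]E[Y] = 0.9375 − (1.6875)(0.5625) = -0.01171875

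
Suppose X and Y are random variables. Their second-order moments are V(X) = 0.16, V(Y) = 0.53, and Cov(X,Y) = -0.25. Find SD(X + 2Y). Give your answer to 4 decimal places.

1.1314

V(X + 2Y) = (1)²·V(X) + (2)²·V(Y) + 2·(1)·(2)·Cov(X,Y)
= 1·0.16 + 4·0.53 + 4·-0.25 = 1.28
SD(X + 2Y) = √1.28 ≈ 1.1314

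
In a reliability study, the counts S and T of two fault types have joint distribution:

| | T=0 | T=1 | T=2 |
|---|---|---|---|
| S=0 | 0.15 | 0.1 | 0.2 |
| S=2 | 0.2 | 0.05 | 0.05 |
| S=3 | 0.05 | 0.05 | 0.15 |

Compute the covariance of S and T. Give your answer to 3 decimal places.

E[S] = 1.35,  E[T] = 1
E[ST] = 1.35
Cov(S,T) = E[ST] − E[S]E[T] = 1.35 − (1.35)(1) = 0

0.000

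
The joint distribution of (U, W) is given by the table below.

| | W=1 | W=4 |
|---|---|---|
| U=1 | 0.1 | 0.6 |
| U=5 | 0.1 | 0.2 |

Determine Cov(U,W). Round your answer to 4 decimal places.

-0.4800

E[U] = 2.2,  E[W] = 3.4
E[UW] = 7
Cov(U,W) = E[UW] − E[U]E[W] = 7 − (2.2)(3.4) = -0.48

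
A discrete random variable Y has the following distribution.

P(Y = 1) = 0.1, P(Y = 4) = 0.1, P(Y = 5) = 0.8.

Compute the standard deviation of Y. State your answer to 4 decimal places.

1.2042

E[Y] = (1)(0.1) + (4)(0.1) + (5)(0.8) = 4.5
E[Y²] = (1)²(0.1) + (4)²(0.1) + (5)²(0.8) = 21.7
Var(Y) = E[Y²] − (E[Y])² = 21.7 − (4.5)² = 1.45
sd(Y) = √1.45 ≈ 1.2042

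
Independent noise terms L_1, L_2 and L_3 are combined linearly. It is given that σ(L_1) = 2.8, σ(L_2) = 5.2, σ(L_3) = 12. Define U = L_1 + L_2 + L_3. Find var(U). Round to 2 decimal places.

var(L_1) = 7.84, var(L_2) = 27.04, var(L_3) = 144
By independence, var(U) = (1)²var(L_1) + (1)²var(L_2) + (1)²var(L_3)
= (1)²·7.84 + (1)²·27.04 + (1)²·144 = 178.88

178.88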